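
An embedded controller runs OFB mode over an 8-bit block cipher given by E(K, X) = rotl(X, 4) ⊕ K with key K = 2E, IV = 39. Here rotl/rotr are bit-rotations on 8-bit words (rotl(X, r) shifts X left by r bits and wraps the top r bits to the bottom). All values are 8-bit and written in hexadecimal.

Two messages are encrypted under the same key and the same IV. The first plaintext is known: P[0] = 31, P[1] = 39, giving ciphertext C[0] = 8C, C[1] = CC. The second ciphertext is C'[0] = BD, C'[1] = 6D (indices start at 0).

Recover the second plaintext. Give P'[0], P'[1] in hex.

P'[0] = 00, P'[1] = 98

In OFB with a reused IV, both messages share the same keystream S_i, so C_i ⊕ C'_i = P_i ⊕ P'_i and thus P'_i = P_i ⊕ C_i ⊕ C'_i.
P'[0]: 31 ⊕ 8C ⊕ BD = 00.
P'[1]: 39 ⊕ CC ⊕ 6D = 98.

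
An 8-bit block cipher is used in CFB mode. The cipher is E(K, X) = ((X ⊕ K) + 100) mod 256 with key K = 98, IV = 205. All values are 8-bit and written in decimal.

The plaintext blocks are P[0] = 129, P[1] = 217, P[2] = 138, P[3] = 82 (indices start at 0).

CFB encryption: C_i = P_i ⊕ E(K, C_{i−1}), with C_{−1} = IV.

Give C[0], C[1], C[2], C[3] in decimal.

C[0]: E(K, 205) = 19; 129 ⊕ 19 = 146.
C[1]: E(K, 146) = 84; 217 ⊕ 84 = 141.
C[2]: E(K, 141) = 83; 138 ⊕ 83 = 217.
C[3]: E(K, 217) = 31; 82 ⊕ 31 = 77.

C[0] = 146, C[1] = 141, C[2] = 217, C[3] = 77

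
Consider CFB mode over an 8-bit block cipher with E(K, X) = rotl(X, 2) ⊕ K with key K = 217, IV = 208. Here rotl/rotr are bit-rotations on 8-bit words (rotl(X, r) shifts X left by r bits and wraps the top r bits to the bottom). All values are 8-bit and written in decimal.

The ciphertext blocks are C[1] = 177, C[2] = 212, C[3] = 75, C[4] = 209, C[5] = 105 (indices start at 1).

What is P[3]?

CFB decryption: P_i = C_i ⊕ E(K, C_{i−1}), with C_{0} = IV.
P[3]: E(K, 212) = 138; 75 ⊕ 138 = 193.

P[3] = 193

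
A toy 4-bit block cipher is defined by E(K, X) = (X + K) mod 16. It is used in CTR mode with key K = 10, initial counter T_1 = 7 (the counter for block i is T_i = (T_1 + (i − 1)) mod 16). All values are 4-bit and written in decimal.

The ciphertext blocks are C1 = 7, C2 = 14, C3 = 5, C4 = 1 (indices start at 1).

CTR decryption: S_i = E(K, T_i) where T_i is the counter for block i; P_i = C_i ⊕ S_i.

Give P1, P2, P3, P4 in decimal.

P1: T = 7, S = E(K, T) = 1; 7 ⊕ 1 = 6.
P2: T = 8, S = E(K, T) = 2; 14 ⊕ 2 = 12.
P3: T = 9, S = E(K, T) = 3; 5 ⊕ 3 = 6.
P4: T = 10, S = E(K, T) = 4; 1 ⊕ 4 = 5.

P1 = 6, P2 = 12, P3 = 6, P4 = 5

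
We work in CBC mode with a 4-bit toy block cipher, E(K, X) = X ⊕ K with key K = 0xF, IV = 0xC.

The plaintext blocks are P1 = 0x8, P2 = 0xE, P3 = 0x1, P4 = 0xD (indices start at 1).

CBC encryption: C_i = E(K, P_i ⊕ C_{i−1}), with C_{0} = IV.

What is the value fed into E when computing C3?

0xB

C1: P1 ⊕ 0xC = 0x4; E(K, 0x4) = 0xB.
C2: P2 ⊕ 0xB = 0x5; E(K, 0x5) = 0xA.
C3: P3 ⊕ 0xA = 0xB; E(K, 0xB) = 0x4.
So the input to E for block 3 is 0xB.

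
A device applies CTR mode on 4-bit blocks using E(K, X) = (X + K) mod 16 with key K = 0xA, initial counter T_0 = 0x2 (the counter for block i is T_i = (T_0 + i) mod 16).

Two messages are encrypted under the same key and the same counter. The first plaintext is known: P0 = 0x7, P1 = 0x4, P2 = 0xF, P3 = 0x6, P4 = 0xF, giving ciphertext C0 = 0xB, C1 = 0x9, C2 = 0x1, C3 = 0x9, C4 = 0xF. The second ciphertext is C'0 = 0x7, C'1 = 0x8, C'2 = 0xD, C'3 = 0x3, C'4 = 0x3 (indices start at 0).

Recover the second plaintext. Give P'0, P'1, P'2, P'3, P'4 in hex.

P'0 = 0xB, P'1 = 0x5, P'2 = 0x3, P'3 = 0xC, P'4 = 0x3

In CTR with a reused counter, both messages share the same keystream S_i, so C_i ⊕ C'_i = P_i ⊕ P'_i and thus P'_i = P_i ⊕ C_i ⊕ C'_i.
P'0: 0x7 ⊕ 0xB ⊕ 0x7 = 0xB.
P'1: 0x4 ⊕ 0x9 ⊕ 0x8 = 0x5.
P'2: 0xF ⊕ 0x1 ⊕ 0xD = 0x3.
P'3: 0x6 ⊕ 0x9 ⊕ 0x3 = 0xC.
P'4: 0xF ⊕ 0xF ⊕ 0x3 = 0x3.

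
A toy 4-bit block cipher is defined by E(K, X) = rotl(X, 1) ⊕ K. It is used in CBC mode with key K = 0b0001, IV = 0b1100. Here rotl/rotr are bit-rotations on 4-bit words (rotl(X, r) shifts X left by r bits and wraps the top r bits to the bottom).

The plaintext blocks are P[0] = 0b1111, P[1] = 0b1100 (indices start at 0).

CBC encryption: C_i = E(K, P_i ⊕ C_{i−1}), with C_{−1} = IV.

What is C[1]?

C[1] = 0b0110

C[0]: P[0] ⊕ 0b1100 = 0b0011; E(K, 0b0011) = 0b0111.
C[1]: P[1] ⊕ 0b0111 = 0b1011; E(K, 0b1011) = 0b0110.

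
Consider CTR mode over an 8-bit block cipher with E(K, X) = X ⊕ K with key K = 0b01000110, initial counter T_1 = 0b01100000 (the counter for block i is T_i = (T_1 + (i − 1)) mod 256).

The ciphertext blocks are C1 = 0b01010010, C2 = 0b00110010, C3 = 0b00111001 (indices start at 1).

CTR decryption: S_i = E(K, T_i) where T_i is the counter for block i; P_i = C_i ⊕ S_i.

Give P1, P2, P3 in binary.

P1 = 0b01110100, P2 = 0b00010101, P3 = 0b00011101

P1: T = 0b01100000, S = E(K, T) = 0b00100110; 0b01010010 ⊕ 0b00100110 = 0b01110100.
P2: T = 0b01100001, S = E(K, T) = 0b00100111; 0b00110010 ⊕ 0b00100111 = 0b00010101.
P3: T = 0b01100010, S = E(K, T) = 0b00100100; 0b00111001 ⊕ 0b00100100 = 0b00011101.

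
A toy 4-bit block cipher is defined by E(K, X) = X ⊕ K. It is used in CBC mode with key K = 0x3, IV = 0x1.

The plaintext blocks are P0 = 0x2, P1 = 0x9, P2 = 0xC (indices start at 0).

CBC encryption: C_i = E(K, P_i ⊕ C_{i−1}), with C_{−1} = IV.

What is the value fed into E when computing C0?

C0: P0 ⊕ 0x1 = 0x3; E(K, 0x3) = 0x0.
So the input to E for block 0 is 0x3.

0x3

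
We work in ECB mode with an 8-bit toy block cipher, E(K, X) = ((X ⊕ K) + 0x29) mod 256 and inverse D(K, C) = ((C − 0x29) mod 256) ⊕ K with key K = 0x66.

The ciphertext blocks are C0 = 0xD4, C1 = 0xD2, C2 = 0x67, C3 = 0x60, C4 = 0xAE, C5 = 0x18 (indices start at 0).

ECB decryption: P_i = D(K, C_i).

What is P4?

P4 = 0xE3

P4: D(K, 0xAE) = 0xE3.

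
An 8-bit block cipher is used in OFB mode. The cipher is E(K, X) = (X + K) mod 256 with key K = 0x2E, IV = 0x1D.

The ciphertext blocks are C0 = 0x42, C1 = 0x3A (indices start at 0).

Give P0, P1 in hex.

OFB decryption: S_i = E(K, S_{i−1}) with S_{−1} = IV; P_i = C_i ⊕ S_i.
P0: S = E(K, 0x1D) = 0x4B; 0x42 ⊕ 0x4B = 0x09.
P1: S = E(K, 0x4B) = 0x79; 0x3A ⊕ 0x79 = 0x43.

P0 = 0x09, P1 = 0x43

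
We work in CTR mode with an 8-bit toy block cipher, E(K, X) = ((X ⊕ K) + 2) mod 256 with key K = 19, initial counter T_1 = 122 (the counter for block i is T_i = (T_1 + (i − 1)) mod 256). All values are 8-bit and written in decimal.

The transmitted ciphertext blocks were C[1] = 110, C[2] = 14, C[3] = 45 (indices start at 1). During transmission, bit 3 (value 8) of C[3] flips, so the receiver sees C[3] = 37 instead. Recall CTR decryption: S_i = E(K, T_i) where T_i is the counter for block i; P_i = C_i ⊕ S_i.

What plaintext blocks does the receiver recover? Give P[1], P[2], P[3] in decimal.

Only C[3] changed, to 37. In CTR, a change in C_i flips the same bit in P_i only; the keystream is unaffected. Decrypting the received ciphertext:
P[1]: T = 122, S = E(K, T) = 107; 110 ⊕ 107 = 5.
P[2]: T = 123, S = E(K, T) = 106; 14 ⊕ 106 = 100.
P[3]: T = 124, S = E(K, T) = 113; 37 ⊕ 113 = 84.
Blocks that differ from the original plaintext: P[3].

P[1] = 5, P[2] = 100, P[3] = 84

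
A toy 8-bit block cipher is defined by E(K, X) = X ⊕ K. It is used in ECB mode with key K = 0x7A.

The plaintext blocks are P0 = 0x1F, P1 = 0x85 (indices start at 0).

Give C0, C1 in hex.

ECB encryption: C_i = E(K, P_i).
C0: E(K, 0x1F) = 0x65.
C1: E(K, 0x85) = 0xFF.

C0 = 0x65, C1 = 0xFF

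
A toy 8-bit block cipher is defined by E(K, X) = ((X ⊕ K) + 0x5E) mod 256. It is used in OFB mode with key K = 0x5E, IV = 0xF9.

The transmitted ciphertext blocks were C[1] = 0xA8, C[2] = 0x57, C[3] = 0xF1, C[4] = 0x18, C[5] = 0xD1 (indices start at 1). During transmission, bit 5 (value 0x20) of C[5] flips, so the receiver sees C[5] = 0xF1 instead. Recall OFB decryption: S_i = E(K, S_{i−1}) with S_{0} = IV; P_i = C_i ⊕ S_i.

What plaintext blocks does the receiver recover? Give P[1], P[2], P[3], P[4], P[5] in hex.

P[1] = 0xAD, P[2] = 0xEE, P[3] = 0xB4, P[4] = 0x61, P[5] = 0x74

Only C[5] changed, to 0xF1. In OFB, a change in C_i flips the same bit in P_i only; the keystream is unaffected. Decrypting the received ciphertext:
P[1]: S = E(K, 0xF9) = 0x05; 0xA8 ⊕ 0x05 = 0xAD.
P[2]: S = E(K, 0x05) = 0xB9; 0x57 ⊕ 0xB9 = 0xEE.
P[3]: S = E(K, 0xB9) = 0x45; 0xF1 ⊕ 0x45 = 0xB4.
P[4]: S = E(K, 0x45) = 0x79; 0x18 ⊕ 0x79 = 0x61.
P[5]: S = E(K, 0x79) = 0x85; 0xF1 ⊕ 0x85 = 0x74.
Blocks that differ from the original plaintext: P[5].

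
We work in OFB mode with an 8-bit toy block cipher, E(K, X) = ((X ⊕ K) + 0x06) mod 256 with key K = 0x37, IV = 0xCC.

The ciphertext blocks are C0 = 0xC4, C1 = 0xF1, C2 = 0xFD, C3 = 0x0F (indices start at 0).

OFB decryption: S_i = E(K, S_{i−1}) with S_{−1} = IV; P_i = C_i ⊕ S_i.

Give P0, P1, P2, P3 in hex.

P0 = 0xC5, P1 = 0xCD, P2 = 0xEC, P3 = 0x23

P0: S = E(K, 0xCC) = 0x01; 0xC4 ⊕ 0x01 = 0xC5.
P1: S = E(K, 0x01) = 0x3C; 0xF1 ⊕ 0x3C = 0xCD.
P2: S = E(K, 0x3C) = 0x11; 0xFD ⊕ 0x11 = 0xEC.
P3: S = E(K, 0x11) = 0x2C; 0x0F ⊕ 0x2C = 0x23.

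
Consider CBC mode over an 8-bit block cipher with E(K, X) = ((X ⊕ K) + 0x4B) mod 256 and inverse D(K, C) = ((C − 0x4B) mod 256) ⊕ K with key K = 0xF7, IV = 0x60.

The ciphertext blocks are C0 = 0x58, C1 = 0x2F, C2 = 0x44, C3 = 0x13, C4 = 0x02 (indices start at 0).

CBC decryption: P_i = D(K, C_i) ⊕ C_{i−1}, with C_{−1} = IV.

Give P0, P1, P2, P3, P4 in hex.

P0: D(K, 0x58) = 0xFA; 0xFA ⊕ 0x60 = 0x9A.
P1: D(K, 0x2F) = 0x13; 0x13 ⊕ 0x58 = 0x4B.
P2: D(K, 0x44) = 0x0E; 0x0E ⊕ 0x2F = 0x21.
P3: D(K, 0x13) = 0x3F; 0x3F ⊕ 0x44 = 0x7B.
P4: D(K, 0x02) = 0x40; 0x40 ⊕ 0x13 = 0x53.

P0 = 0x9A, P1 = 0x4B, P2 = 0x21, P3 = 0x7B, P4 = 0x53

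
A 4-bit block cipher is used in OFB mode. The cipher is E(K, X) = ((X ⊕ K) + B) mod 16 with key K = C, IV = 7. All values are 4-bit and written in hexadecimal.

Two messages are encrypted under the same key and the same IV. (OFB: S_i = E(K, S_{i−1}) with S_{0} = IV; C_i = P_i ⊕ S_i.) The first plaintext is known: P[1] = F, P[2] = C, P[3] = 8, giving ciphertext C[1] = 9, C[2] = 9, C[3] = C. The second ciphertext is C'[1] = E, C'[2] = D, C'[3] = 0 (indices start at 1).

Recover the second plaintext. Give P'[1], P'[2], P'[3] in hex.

P'[1] = 8, P'[2] = 8, P'[3] = 4

In OFB with a reused IV, both messages share the same keystream S_i, so C_i ⊕ C'_i = P_i ⊕ P'_i and thus P'_i = P_i ⊕ C_i ⊕ C'_i.
P'[1]: F ⊕ 9 ⊕ E = 8.
P'[2]: C ⊕ 9 ⊕ D = 8.
P'[3]: 8 ⊕ C ⊕ 0 = 4.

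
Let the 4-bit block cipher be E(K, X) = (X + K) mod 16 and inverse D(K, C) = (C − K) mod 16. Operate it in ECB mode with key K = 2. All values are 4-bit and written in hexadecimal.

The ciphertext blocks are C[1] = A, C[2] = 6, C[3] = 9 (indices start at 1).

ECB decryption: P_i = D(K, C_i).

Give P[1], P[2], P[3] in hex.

P[1] = 8, P[2] = 4, P[3] = 7

P[1]: D(K, A) = 8.
P[2]: D(K, 6) = 4.
P[3]: D(K, 9) = 7.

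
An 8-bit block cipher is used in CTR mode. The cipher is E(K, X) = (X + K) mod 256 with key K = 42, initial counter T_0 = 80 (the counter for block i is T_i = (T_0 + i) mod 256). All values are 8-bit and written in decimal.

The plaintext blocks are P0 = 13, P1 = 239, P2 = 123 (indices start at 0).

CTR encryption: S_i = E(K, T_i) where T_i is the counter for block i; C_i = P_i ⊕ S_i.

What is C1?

C0: T = 80, S = E(K, T) = 122; 13 ⊕ 122 = 119.
C1: T = 81, S = E(K, T) = 123; 239 ⊕ 123 = 148.

C1 = 148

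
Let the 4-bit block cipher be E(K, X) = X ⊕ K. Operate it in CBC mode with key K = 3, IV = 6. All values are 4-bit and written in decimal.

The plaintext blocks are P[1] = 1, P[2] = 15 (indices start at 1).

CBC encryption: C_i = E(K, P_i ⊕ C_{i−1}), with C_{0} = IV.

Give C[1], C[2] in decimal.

C[1]: P[1] ⊕ 6 = 7; E(K, 7) = 4.
C[2]: P[2] ⊕ 4 = 11; E(K, 11) = 8.

C[1] = 4, C[2] = 8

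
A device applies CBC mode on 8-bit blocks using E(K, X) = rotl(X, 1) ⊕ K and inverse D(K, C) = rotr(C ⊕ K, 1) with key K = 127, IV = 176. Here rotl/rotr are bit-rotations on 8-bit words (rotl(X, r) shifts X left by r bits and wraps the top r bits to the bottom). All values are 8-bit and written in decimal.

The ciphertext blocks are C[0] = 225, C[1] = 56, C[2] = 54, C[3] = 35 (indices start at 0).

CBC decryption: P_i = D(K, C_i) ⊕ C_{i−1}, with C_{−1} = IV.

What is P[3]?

P[3]: D(K, 35) = 46; 46 ⊕ 54 = 24.

P[3] = 24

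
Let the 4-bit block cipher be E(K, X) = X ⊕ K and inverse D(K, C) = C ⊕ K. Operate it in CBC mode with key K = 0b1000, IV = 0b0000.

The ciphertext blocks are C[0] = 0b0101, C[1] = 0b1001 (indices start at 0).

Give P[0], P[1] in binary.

P[0] = 0b1101, P[1] = 0b0100

CBC decryption: P_i = D(K, C_i) ⊕ C_{i−1}, with C_{−1} = IV.
P[0]: D(K, 0b0101) = 0b1101; 0b1101 ⊕ 0b0000 = 0b1101.
P[1]: D(K, 0b1001) = 0b0001; 0b0001 ⊕ 0b0101 = 0b0100.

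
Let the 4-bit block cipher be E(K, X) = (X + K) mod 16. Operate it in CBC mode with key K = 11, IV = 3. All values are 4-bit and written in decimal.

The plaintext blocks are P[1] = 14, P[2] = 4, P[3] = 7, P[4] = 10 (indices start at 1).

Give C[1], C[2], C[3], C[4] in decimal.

CBC encryption: C_i = E(K, P_i ⊕ C_{i−1}), with C_{0} = IV.
C[1]: P[1] ⊕ 3 = 13; E(K, 13) = 8.
C[2]: P[2] ⊕ 8 = 12; E(K, 12) = 7.
C[3]: P[3] ⊕ 7 = 0; E(K, 0) = 11.
C[4]: P[4] ⊕ 11 = 1; E(K, 1) = 12.

C[1] = 8, C[2] = 7, C[3] = 11, C[4] = 12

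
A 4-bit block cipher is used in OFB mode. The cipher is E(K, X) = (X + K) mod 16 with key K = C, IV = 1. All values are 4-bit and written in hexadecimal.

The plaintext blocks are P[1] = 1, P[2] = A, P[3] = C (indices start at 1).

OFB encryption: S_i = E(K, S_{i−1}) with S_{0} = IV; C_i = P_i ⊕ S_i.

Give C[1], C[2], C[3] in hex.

C[1] = C, C[2] = 3, C[3] = 9

C[1]: S = E(K, 1) = D; 1 ⊕ D = C.
C[2]: S = E(K, D) = 9; A ⊕ 9 = 3.
C[3]: S = E(K, 9) = 5; C ⊕ 5 = 9.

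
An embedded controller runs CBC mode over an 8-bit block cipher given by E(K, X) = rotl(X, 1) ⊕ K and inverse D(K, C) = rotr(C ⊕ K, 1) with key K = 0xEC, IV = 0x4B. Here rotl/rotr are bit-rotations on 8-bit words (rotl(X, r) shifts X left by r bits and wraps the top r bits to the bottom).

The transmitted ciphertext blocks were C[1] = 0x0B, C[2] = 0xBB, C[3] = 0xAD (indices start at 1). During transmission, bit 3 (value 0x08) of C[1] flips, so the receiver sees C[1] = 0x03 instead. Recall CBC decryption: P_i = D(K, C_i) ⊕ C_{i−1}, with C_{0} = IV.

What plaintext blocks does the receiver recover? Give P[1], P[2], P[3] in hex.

P[1] = 0xBC, P[2] = 0xA8, P[3] = 0x1B

Only C[1] changed, to 0x03. In CBC, a change in C_i garbles P_i and flips the same bit in P_{i+1}. Decrypting the received ciphertext:
P[1]: D(K, 0x03) = 0xF7; 0xF7 ⊕ 0x4B = 0xBC.
P[2]: D(K, 0xBB) = 0xAB; 0xAB ⊕ 0x03 = 0xA8.
P[3]: D(K, 0xAD) = 0xA0; 0xA0 ⊕ 0xBB = 0x1B.
Blocks that differ from the original plaintext: P[1], P[2].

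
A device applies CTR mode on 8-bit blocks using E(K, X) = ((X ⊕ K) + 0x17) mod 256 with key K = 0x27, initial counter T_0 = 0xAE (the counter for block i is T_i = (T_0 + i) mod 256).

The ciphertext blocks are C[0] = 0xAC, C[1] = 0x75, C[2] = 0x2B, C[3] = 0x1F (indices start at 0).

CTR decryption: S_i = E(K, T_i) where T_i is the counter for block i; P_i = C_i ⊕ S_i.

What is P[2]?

P[2]: T = 0xB0, S = E(K, T) = 0xAE; 0x2B ⊕ 0xAE = 0x85.

P[2] = 0x85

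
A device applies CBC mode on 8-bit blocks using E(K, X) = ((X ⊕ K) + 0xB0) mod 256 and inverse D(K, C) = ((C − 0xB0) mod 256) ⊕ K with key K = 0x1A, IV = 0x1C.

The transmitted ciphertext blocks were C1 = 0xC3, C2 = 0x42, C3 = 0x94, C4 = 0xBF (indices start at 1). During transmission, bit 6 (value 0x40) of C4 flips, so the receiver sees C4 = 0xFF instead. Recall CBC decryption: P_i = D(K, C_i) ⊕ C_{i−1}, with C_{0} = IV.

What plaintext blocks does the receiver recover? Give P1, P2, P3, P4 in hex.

P1 = 0x15, P2 = 0x4B, P3 = 0xBC, P4 = 0xC1

Only C4 changed, to 0xFF. In CBC, a change in C_i garbles P_i and flips the same bit in P_{i+1}. Decrypting the received ciphertext:
P1: D(K, 0xC3) = 0x09; 0x09 ⊕ 0x1C = 0x15.
P2: D(K, 0x42) = 0x88; 0x88 ⊕ 0xC3 = 0x4B.
P3: D(K, 0x94) = 0xFE; 0xFE ⊕ 0x42 = 0xBC.
P4: D(K, 0xFF) = 0x55; 0x55 ⊕ 0x94 = 0xC1.
Blocks that differ from the original plaintext: P4.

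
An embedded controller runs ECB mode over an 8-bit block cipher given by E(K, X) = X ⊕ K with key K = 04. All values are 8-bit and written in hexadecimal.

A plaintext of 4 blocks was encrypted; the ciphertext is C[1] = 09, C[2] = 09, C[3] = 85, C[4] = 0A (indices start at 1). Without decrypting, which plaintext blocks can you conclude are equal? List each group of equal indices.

ECB encrypts each block independently with the same key, so equal ciphertext blocks imply equal plaintext blocks.
C[1] = C[2] = 09, so P[1] = P[2].

P[1] = P[2]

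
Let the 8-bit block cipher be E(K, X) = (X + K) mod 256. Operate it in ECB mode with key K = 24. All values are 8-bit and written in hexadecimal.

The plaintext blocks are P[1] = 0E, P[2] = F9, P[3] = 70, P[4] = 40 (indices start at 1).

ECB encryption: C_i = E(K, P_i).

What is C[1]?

C[1] = 32

C[1]: E(K, 0E) = 32.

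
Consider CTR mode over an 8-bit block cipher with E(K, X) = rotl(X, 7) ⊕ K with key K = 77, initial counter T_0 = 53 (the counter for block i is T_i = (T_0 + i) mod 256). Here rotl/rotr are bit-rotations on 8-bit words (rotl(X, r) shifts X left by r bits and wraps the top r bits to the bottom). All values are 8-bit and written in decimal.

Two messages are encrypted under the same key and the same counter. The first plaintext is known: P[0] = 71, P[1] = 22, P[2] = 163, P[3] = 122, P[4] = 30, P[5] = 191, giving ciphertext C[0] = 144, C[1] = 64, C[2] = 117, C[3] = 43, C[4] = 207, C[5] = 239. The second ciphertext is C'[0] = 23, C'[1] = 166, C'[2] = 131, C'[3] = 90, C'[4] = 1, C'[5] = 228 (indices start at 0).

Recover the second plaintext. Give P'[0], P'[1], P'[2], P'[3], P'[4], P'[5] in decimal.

P'[0] = 192, P'[1] = 240, P'[2] = 85, P'[3] = 11, P'[4] = 208, P'[5] = 180

In CTR with a reused counter, both messages share the same keystream S_i, so C_i ⊕ C'_i = P_i ⊕ P'_i and thus P'_i = P_i ⊕ C_i ⊕ C'_i.
P'[0]: 71 ⊕ 144 ⊕ 23 = 192.
P'[1]: 22 ⊕ 64 ⊕ 166 = 240.
P'[2]: 163 ⊕ 117 ⊕ 131 = 85.
P'[3]: 122 ⊕ 43 ⊕ 90 = 11.
P'[4]: 30 ⊕ 207 ⊕ 1 = 208.
P'[5]: 191 ⊕ 239 ⊕ 228 = 180.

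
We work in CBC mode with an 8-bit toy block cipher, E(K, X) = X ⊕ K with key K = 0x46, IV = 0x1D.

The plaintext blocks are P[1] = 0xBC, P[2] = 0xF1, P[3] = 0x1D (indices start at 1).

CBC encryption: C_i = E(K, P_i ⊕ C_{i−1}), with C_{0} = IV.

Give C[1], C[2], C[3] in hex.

C[1]: P[1] ⊕ 0x1D = 0xA1; E(K, 0xA1) = 0xE7.
C[2]: P[2] ⊕ 0xE7 = 0x16; E(K, 0x16) = 0x50.
C[3]: P[3] ⊕ 0x50 = 0x4D; E(K, 0x4D) = 0x0B.

C[1] = 0xE7, C[2] = 0x50, C[3] = 0x0B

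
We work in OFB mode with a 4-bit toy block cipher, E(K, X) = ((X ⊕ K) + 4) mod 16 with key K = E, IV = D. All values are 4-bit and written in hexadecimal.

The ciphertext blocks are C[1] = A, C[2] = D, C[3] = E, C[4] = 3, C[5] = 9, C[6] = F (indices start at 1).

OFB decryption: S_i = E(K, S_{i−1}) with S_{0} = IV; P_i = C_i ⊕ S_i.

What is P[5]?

P[5] = E

P[1]: S = E(K, D) = 7; A ⊕ 7 = D.
P[2]: S = E(K, 7) = D; D ⊕ D = 0.
P[3]: S = E(K, D) = 7; E ⊕ 7 = 9.
P[4]: S = E(K, 7) = D; 3 ⊕ D = E.
P[5]: S = E(K, D) = 7; 9 ⊕ 7 = E.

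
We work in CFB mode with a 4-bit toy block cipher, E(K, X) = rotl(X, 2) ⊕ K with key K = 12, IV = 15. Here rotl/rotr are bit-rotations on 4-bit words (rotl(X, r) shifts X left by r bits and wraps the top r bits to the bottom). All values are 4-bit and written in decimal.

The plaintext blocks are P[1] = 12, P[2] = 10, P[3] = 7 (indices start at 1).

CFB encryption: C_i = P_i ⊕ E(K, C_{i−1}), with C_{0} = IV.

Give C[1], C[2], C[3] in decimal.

C[1]: E(K, 15) = 3; 12 ⊕ 3 = 15.
C[2]: E(K, 15) = 3; 10 ⊕ 3 = 9.
C[3]: E(K, 9) = 10; 7 ⊕ 10 = 13.

C[1] = 15, C[2] = 9, C[3] = 13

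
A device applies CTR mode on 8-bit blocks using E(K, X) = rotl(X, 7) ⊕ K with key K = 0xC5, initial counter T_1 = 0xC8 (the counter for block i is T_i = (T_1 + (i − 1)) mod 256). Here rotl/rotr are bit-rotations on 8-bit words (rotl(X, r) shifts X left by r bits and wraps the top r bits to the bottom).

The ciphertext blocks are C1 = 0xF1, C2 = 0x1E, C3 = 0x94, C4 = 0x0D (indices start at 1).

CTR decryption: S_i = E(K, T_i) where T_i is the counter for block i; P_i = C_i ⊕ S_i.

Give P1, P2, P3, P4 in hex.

P1 = 0x50, P2 = 0x3F, P3 = 0x34, P4 = 0x2D

P1: T = 0xC8, S = E(K, T) = 0xA1; 0xF1 ⊕ 0xA1 = 0x50.
P2: T = 0xC9, S = E(K, T) = 0x21; 0x1E ⊕ 0x21 = 0x3F.
P3: T = 0xCA, S = E(K, T) = 0xA0; 0x94 ⊕ 0xA0 = 0x34.
P4: T = 0xCB, S = E(K, T) = 0x20; 0x0D ⊕ 0x20 = 0x2D.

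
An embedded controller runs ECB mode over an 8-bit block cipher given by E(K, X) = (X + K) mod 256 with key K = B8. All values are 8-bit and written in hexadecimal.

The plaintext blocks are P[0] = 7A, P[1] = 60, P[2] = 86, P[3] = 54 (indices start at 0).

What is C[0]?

C[0] = 32

ECB encryption: C_i = E(K, P_i).
C[0]: E(K, 7A) = 32.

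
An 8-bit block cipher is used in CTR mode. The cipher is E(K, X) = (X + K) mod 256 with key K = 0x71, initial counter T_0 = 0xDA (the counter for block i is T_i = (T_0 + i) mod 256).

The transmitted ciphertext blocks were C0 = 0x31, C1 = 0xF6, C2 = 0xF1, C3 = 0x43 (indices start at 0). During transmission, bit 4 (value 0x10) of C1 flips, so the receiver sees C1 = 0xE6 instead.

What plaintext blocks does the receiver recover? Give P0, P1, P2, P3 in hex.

P0 = 0x7A, P1 = 0xAA, P2 = 0xBC, P3 = 0x0D

CTR decryption: S_i = E(K, T_i) where T_i is the counter for block i; P_i = C_i ⊕ S_i.
Only C1 changed, to 0xE6. In CTR, a change in C_i flips the same bit in P_i only; the keystream is unaffected. Decrypting the received ciphertext:
P0: T = 0xDA, S = E(K, T) = 0x4B; 0x31 ⊕ 0x4B = 0x7A.
P1: T = 0xDB, S = E(K, T) = 0x4C; 0xE6 ⊕ 0x4C = 0xAA.
P2: T = 0xDC, S = E(K, T) = 0x4D; 0xF1 ⊕ 0x4D = 0xBC.
P3: T = 0xDD, S = E(K, T) = 0x4E; 0x43 ⊕ 0x4E = 0x0D.
Blocks that differ from the original plaintext: P1.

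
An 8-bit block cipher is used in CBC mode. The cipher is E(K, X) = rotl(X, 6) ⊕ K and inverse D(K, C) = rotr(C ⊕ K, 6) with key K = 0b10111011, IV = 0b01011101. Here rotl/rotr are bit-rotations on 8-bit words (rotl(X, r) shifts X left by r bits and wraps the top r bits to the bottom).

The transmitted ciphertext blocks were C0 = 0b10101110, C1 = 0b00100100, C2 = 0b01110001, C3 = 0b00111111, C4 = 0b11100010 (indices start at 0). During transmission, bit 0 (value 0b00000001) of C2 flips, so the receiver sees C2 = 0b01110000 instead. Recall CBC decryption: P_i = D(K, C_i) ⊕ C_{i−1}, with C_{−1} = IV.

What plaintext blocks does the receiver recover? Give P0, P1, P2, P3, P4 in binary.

Only C2 changed, to 0b01110000. In CBC, a change in C_i garbles P_i and flips the same bit in P_{i+1}. Decrypting the received ciphertext:
P0: D(K, 0b10101110) = 0b01010100; 0b01010100 ⊕ 0b01011101 = 0b00001001.
P1: D(K, 0b00100100) = 0b01111110; 0b01111110 ⊕ 0b10101110 = 0b11010000.
P2: D(K, 0b01110000) = 0b00101111; 0b00101111 ⊕ 0b00100100 = 0b00001011.
P3: D(K, 0b00111111) = 0b00010010; 0b00010010 ⊕ 0b01110000 = 0b01100010.
P4: D(K, 0b11100010) = 0b01100101; 0b01100101 ⊕ 0b00111111 = 0b01011010.
Blocks that differ from the original plaintext: P2, P3.

P0 = 0b00001001, P1 = 0b11010000, P2 = 0b00001011, P3 = 0b01100010, P4 = 0b01011010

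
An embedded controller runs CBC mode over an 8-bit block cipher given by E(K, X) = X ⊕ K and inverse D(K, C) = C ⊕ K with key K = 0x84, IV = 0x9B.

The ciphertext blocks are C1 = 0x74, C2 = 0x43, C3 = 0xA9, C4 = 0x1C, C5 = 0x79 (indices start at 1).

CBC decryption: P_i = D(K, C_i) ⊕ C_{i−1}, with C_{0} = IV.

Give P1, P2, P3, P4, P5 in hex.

P1 = 0x6B, P2 = 0xB3, P3 = 0x6E, P4 = 0x31, P5 = 0xE1

P1: D(K, 0x74) = 0xF0; 0xF0 ⊕ 0x9B = 0x6B.
P2: D(K, 0x43) = 0xC7; 0xC7 ⊕ 0x74 = 0xB3.
P3: D(K, 0xA9) = 0x2D; 0x2D ⊕ 0x43 = 0x6E.
P4: D(K, 0x1C) = 0x98; 0x98 ⊕ 0xA9 = 0x31.
P5: D(K, 0x79) = 0xFD; 0xFD ⊕ 0x1C = 0xE1.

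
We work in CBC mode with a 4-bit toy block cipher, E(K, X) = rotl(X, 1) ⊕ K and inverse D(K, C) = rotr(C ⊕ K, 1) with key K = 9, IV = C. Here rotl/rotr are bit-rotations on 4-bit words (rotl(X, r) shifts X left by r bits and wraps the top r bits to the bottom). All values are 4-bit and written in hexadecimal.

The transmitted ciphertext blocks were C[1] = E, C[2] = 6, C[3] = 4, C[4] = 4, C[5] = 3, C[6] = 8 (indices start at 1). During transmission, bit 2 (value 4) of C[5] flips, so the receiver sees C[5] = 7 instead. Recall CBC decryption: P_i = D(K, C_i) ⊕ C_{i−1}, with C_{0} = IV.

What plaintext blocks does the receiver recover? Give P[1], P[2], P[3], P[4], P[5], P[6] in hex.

Only C[5] changed, to 7. In CBC, a change in C_i garbles P_i and flips the same bit in P_{i+1}. Decrypting the received ciphertext:
P[1]: D(K, E) = B; B ⊕ C = 7.
P[2]: D(K, 6) = F; F ⊕ E = 1.
P[3]: D(K, 4) = E; E ⊕ 6 = 8.
P[4]: D(K, 4) = E; E ⊕ 4 = A.
P[5]: D(K, 7) = 7; 7 ⊕ 4 = 3.
P[6]: D(K, 8) = 8; 8 ⊕ 7 = F.
Blocks that differ from the original plaintext: P[5], P[6].

P[1] = 7, P[2] = 1, P[3] = 8, P[4] = A, P[5] = 3, P[6] = F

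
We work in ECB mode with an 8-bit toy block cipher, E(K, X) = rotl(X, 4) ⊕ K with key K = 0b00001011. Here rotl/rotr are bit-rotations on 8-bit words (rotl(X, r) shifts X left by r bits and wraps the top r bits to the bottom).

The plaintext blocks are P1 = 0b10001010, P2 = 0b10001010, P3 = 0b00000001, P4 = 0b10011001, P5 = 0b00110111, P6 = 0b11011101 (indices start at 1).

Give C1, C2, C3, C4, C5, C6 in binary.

ECB encryption: C_i = E(K, P_i).
C1: E(K, 0b10001010) = 0b10100011.
C2: E(K, 0b10001010) = 0b10100011.
C3: E(K, 0b00000001) = 0b00011011.
C4: E(K, 0b10011001) = 0b10010010.
C5: E(K, 0b00110111) = 0b01111000.
C6: E(K, 0b11011101) = 0b11010110.

C1 = 0b10100011, C2 = 0b10100011, C3 = 0b00011011, C4 = 0b10010010, C5 = 0b01111000, C6 = 0b11010110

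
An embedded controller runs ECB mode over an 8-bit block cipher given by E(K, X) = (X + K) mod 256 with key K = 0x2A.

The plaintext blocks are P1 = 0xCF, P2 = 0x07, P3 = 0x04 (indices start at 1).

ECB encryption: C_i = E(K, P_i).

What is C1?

C1 = 0xF9

C1: E(K, 0xCF) = 0xF9.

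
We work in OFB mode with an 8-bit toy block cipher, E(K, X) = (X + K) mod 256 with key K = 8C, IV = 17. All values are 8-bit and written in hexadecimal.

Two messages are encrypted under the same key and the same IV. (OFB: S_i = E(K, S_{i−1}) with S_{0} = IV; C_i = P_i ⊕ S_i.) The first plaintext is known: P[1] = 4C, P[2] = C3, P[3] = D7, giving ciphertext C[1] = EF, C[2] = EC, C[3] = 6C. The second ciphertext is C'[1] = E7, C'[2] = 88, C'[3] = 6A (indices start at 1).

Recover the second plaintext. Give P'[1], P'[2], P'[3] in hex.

In OFB with a reused IV, both messages share the same keystream S_i, so C_i ⊕ C'_i = P_i ⊕ P'_i and thus P'_i = P_i ⊕ C_i ⊕ C'_i.
P'[1]: 4C ⊕ EF ⊕ E7 = 44.
P'[2]: C3 ⊕ EC ⊕ 88 = A7.
P'[3]: D7 ⊕ 6C ⊕ 6A = D1.

P'[1] = 44, P'[2] = A7, P'[3] = D1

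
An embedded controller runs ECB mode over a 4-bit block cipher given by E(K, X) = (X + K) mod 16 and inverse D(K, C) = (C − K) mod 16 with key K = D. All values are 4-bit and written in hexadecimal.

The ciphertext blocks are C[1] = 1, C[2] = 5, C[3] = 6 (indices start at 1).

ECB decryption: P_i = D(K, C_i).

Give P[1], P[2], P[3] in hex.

P[1] = 4, P[2] = 8, P[3] = 9

P[1]: D(K, 1) = 4.
P[2]: D(K, 5) = 8.
P[3]: D(K, 6) = 9.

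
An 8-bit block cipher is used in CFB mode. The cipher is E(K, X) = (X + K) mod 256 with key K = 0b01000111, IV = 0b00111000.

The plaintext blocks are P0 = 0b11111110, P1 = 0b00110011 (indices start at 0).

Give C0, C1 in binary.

CFB encryption: C_i = P_i ⊕ E(K, C_{i−1}), with C_{−1} = IV.
C0: E(K, 0b00111000) = 0b01111111; 0b11111110 ⊕ 0b01111111 = 0b10000001.
C1: E(K, 0b10000001) = 0b11001000; 0b00110011 ⊕ 0b11001000 = 0b11111011.

C0 = 0b10000001, C1 = 0b11111011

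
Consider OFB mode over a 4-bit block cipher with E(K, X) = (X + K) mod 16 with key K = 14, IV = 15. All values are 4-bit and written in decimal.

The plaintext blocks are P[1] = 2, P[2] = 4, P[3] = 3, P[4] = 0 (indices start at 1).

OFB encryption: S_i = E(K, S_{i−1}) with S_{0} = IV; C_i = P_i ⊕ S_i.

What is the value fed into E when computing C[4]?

9

C[1]: S = E(K, 15) = 13; 2 ⊕ 13 = 15.
C[2]: S = E(K, 13) = 11; 4 ⊕ 11 = 15.
C[3]: S = E(K, 11) = 9; 3 ⊕ 9 = 10.
C[4]: S = E(K, 9) = 7; 0 ⊕ 7 = 7.
So the input to E for block [4] is 9.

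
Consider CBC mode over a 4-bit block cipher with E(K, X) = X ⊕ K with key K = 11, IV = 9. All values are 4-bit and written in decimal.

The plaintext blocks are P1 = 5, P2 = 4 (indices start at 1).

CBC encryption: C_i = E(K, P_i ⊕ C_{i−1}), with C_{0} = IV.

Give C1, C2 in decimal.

C1 = 7, C2 = 8

C1: P1 ⊕ 9 = 12; E(K, 12) = 7.
C2: P2 ⊕ 7 = 3; E(K, 3) = 8.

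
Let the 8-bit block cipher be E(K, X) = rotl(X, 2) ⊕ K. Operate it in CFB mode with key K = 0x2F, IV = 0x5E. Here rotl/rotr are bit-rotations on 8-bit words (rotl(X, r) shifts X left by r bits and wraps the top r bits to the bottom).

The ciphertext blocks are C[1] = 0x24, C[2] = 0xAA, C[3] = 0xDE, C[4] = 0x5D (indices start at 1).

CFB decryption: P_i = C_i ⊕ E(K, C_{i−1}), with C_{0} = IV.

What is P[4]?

P[4] = 0x09

P[4]: E(K, 0xDE) = 0x54; 0x5D ⊕ 0x54 = 0x09.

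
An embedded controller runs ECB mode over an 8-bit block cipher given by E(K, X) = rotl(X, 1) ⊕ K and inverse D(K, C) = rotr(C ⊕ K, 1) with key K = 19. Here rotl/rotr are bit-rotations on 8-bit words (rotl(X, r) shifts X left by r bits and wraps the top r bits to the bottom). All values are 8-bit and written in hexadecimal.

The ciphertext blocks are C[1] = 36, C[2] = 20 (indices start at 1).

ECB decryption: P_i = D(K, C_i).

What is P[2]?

P[2]: D(K, 20) = 9C.

P[2] = 9C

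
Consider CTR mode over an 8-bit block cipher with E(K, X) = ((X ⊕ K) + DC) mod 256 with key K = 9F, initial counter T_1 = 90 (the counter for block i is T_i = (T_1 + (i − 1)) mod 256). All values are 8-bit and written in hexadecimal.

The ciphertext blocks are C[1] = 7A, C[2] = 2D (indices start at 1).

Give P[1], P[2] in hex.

P[1] = 91, P[2] = C7

CTR decryption: S_i = E(K, T_i) where T_i is the counter for block i; P_i = C_i ⊕ S_i.
P[1]: T = 90, S = E(K, T) = EB; 7A ⊕ EB = 91.
P[2]: T = 91, S = E(K, T) = EA; 2D ⊕ EA = C7.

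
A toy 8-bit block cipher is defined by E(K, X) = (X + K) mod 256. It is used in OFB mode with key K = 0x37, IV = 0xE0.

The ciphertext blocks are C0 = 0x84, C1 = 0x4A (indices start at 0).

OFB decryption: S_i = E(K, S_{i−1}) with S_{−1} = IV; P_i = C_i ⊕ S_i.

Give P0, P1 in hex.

P0: S = E(K, 0xE0) = 0x17; 0x84 ⊕ 0x17 = 0x93.
P1: S = E(K, 0x17) = 0x4E; 0x4A ⊕ 0x4E = 0x04.

P0 = 0x93, P1 = 0x04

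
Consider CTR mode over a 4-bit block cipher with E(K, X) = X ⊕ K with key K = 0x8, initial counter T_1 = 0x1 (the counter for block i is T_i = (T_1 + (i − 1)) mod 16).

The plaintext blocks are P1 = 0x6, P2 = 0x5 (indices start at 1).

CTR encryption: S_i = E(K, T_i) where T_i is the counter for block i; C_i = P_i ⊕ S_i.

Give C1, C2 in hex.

C1: T = 0x1, S = E(K, T) = 0x9; 0x6 ⊕ 0x9 = 0xF.
C2: T = 0x2, S = E(K, T) = 0xA; 0x5 ⊕ 0xA = 0xF.

C1 = 0xF, C2 = 0xF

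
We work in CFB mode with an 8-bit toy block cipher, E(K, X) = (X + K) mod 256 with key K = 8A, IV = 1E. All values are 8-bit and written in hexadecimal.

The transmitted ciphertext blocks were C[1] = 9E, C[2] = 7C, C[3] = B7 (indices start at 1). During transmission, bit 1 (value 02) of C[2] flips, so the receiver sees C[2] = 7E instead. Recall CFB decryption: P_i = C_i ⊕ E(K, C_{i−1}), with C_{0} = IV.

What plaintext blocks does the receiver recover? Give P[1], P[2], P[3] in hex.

P[1] = 36, P[2] = 56, P[3] = BF

Only C[2] changed, to 7E. In CFB, a change in C_i flips the same bit in P_i and garbles P_{i+1}. Decrypting the received ciphertext:
P[1]: E(K, 1E) = A8; 9E ⊕ A8 = 36.
P[2]: E(K, 9E) = 28; 7E ⊕ 28 = 56.
P[3]: E(K, 7E) = 08; B7 ⊕ 08 = BF.
Blocks that differ from the original plaintext: P[2], P[3].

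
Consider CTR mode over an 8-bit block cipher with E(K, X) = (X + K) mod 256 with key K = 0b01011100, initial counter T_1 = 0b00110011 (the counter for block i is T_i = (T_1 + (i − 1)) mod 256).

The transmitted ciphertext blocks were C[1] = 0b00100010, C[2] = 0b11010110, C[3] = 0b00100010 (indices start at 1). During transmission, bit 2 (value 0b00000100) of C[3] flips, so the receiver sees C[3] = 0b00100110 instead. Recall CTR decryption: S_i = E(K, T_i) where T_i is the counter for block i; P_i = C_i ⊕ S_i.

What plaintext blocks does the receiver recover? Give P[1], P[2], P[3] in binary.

Only C[3] changed, to 0b00100110. In CTR, a change in C_i flips the same bit in P_i only; the keystream is unaffected. Decrypting the received ciphertext:
P[1]: T = 0b00110011, S = E(K, T) = 0b10001111; 0b00100010 ⊕ 0b10001111 = 0b10101101.
P[2]: T = 0b00110100, S = E(K, T) = 0b10010000; 0b11010110 ⊕ 0b10010000 = 0b01000110.
P[3]: T = 0b00110101, S = E(K, T) = 0b10010001; 0b00100110 ⊕ 0b10010001 = 0b10110111.
Blocks that differ from the original plaintext: P[3].

P[1] = 0b10101101, P[2] = 0b01000110, P[3] = 0b10110111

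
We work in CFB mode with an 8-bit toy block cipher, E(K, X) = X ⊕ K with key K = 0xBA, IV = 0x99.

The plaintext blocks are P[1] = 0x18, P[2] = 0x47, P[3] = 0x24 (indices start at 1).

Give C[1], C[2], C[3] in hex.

C[1] = 0x3B, C[2] = 0xC6, C[3] = 0x58

CFB encryption: C_i = P_i ⊕ E(K, C_{i−1}), with C_{0} = IV.
C[1]: E(K, 0x99) = 0x23; 0x18 ⊕ 0x23 = 0x3B.
C[2]: E(K, 0x3B) = 0x81; 0x47 ⊕ 0x81 = 0xC6.
C[3]: E(K, 0xC6) = 0x7C; 0x24 ⊕ 0x7C = 0x58.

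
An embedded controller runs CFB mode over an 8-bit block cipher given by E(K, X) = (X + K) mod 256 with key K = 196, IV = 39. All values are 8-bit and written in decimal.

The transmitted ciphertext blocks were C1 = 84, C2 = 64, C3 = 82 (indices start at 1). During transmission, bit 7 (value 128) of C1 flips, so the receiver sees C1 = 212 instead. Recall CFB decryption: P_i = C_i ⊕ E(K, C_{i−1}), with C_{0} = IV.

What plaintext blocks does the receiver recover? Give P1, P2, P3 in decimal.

P1 = 63, P2 = 216, P3 = 86

Only C1 changed, to 212. In CFB, a change in C_i flips the same bit in P_i and garbles P_{i+1}. Decrypting the received ciphertext:
P1: E(K, 39) = 235; 212 ⊕ 235 = 63.
P2: E(K, 212) = 152; 64 ⊕ 152 = 216.
P3: E(K, 64) = 4; 82 ⊕ 4 = 86.
Blocks that differ from the original plaintext: P1, P2.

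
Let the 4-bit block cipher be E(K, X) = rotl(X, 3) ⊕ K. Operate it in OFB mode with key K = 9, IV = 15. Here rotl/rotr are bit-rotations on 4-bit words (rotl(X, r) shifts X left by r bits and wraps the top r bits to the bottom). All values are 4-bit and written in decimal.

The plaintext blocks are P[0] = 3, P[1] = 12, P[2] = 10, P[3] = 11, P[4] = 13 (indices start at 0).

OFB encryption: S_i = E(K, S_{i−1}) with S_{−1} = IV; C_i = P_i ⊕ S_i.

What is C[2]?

C[2] = 6

C[0]: S = E(K, 15) = 6; 3 ⊕ 6 = 5.
C[1]: S = E(K, 6) = 10; 12 ⊕ 10 = 6.
C[2]: S = E(K, 10) = 12; 10 ⊕ 12 = 6.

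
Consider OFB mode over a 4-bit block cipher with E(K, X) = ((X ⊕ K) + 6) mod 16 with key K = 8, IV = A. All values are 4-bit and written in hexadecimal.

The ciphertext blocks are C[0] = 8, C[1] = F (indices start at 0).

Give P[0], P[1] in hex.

OFB decryption: S_i = E(K, S_{i−1}) with S_{−1} = IV; P_i = C_i ⊕ S_i.
P[0]: S = E(K, A) = 8; 8 ⊕ 8 = 0.
P[1]: S = E(K, 8) = 6; F ⊕ 6 = 9.

P[0] = 0, P[1] = 9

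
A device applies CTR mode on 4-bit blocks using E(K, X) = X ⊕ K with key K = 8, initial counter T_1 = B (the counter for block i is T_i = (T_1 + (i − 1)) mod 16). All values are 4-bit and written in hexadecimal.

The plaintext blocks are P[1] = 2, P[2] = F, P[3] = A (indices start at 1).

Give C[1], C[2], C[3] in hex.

C[1] = 1, C[2] = B, C[3] = F

CTR encryption: S_i = E(K, T_i) where T_i is the counter for block i; C_i = P_i ⊕ S_i.
C[1]: T = B, S = E(K, T) = 3; 2 ⊕ 3 = 1.
C[2]: T = C, S = E(K, T) = 4; F ⊕ 4 = B.
C[3]: T = D, S = E(K, T) = 5; A ⊕ 5 = F.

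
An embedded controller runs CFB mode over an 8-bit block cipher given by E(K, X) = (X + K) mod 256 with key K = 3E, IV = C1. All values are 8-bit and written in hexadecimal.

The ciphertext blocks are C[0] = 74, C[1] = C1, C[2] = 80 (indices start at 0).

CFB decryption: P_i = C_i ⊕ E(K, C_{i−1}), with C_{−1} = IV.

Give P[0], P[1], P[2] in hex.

P[0] = 8B, P[1] = 73, P[2] = 7F

P[0]: E(K, C1) = FF; 74 ⊕ FF = 8B.
P[1]: E(K, 74) = B2; C1 ⊕ B2 = 73.
P[2]: E(K, C1) = FF; 80 ⊕ FF = 7F.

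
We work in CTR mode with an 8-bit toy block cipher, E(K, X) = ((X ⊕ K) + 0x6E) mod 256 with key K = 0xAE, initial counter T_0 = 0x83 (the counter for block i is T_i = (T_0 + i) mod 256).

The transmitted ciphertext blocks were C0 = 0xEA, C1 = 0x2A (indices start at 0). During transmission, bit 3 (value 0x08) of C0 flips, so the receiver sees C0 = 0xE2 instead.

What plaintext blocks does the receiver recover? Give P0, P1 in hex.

P0 = 0x79, P1 = 0xB2

CTR decryption: S_i = E(K, T_i) where T_i is the counter for block i; P_i = C_i ⊕ S_i.
Only C0 changed, to 0xE2. In CTR, a change in C_i flips the same bit in P_i only; the keystream is unaffected. Decrypting the received ciphertext:
P0: T = 0x83, S = E(K, T) = 0x9B; 0xE2 ⊕ 0x9B = 0x79.
P1: T = 0x84, S = E(K, T) = 0x98; 0x2A ⊕ 0x98 = 0xB2.
Blocks that differ from the original plaintext: P0.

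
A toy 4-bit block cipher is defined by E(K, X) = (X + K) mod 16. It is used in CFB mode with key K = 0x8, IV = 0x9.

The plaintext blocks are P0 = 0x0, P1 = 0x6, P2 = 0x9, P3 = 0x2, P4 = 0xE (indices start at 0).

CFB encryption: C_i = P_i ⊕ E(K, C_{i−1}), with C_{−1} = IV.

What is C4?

C4 = 0x2

C0: E(K, 0x9) = 0x1; 0x0 ⊕ 0x1 = 0x1.
C1: E(K, 0x1) = 0x9; 0x6 ⊕ 0x9 = 0xF.
C2: E(K, 0xF) = 0x7; 0x9 ⊕ 0x7 = 0xE.
C3: E(K, 0xE) = 0x6; 0x2 ⊕ 0x6 = 0x4.
C4: E(K, 0x4) = 0xC; 0xE ⊕ 0xC = 0x2.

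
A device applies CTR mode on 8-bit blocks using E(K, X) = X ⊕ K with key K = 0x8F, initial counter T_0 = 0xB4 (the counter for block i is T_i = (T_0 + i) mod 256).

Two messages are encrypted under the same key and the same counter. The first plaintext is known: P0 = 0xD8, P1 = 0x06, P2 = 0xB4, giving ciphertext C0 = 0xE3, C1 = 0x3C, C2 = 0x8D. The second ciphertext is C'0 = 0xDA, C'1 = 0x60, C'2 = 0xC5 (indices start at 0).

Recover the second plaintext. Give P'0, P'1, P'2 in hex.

P'0 = 0xE1, P'1 = 0x5A, P'2 = 0xFC

In CTR with a reused counter, both messages share the same keystream S_i, so C_i ⊕ C'_i = P_i ⊕ P'_i and thus P'_i = P_i ⊕ C_i ⊕ C'_i.
P'0: 0xD8 ⊕ 0xE3 ⊕ 0xDA = 0xE1.
P'1: 0x06 ⊕ 0x3C ⊕ 0x60 = 0x5A.
P'2: 0xB4 ⊕ 0x8D ⊕ 0xC5 = 0xFC.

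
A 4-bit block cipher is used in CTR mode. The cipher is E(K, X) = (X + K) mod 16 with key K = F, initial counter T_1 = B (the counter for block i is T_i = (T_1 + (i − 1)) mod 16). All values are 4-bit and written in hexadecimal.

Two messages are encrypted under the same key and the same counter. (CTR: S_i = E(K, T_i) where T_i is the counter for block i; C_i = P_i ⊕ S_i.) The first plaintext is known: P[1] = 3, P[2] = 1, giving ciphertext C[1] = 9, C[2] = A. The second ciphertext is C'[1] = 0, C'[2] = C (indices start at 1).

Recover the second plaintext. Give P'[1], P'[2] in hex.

P'[1] = A, P'[2] = 7

In CTR with a reused counter, both messages share the same keystream S_i, so C_i ⊕ C'_i = P_i ⊕ P'_i and thus P'_i = P_i ⊕ C_i ⊕ C'_i.
P'[1]: 3 ⊕ 9 ⊕ 0 = A.
P'[2]: 1 ⊕ A ⊕ C = 7.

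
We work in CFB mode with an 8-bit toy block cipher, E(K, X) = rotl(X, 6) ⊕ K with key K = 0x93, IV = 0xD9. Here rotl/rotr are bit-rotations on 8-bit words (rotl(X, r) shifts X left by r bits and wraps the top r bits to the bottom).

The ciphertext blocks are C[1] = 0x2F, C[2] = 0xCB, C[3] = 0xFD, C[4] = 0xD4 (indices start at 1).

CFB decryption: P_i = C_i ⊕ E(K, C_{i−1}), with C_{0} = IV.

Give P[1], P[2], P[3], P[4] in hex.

P[1]: E(K, 0xD9) = 0xE5; 0x2F ⊕ 0xE5 = 0xCA.
P[2]: E(K, 0x2F) = 0x58; 0xCB ⊕ 0x58 = 0x93.
P[3]: E(K, 0xCB) = 0x61; 0xFD ⊕ 0x61 = 0x9C.
P[4]: E(K, 0xFD) = 0xEC; 0xD4 ⊕ 0xEC = 0x38.

P[1] = 0xCA, P[2] = 0x93, P[3] = 0x9C, P[4] = 0x38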